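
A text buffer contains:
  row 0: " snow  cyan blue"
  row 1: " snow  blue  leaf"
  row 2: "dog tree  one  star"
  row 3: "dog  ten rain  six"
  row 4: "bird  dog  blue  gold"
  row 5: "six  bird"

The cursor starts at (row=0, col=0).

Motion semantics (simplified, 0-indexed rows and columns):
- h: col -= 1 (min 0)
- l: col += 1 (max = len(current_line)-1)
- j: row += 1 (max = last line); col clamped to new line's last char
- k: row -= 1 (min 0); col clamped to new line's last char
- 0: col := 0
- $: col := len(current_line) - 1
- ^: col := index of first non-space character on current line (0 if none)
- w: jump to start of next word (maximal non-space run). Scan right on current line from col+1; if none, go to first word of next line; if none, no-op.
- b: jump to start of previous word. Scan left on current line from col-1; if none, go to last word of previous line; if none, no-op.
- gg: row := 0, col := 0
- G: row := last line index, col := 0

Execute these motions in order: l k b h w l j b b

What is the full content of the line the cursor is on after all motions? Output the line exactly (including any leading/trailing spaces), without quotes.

Answer:  snow  cyan blue

Derivation:
After 1 (l): row=0 col=1 char='s'
After 2 (k): row=0 col=1 char='s'
After 3 (b): row=0 col=1 char='s'
After 4 (h): row=0 col=0 char='_'
After 5 (w): row=0 col=1 char='s'
After 6 (l): row=0 col=2 char='n'
After 7 (j): row=1 col=2 char='n'
After 8 (b): row=1 col=1 char='s'
After 9 (b): row=0 col=12 char='b'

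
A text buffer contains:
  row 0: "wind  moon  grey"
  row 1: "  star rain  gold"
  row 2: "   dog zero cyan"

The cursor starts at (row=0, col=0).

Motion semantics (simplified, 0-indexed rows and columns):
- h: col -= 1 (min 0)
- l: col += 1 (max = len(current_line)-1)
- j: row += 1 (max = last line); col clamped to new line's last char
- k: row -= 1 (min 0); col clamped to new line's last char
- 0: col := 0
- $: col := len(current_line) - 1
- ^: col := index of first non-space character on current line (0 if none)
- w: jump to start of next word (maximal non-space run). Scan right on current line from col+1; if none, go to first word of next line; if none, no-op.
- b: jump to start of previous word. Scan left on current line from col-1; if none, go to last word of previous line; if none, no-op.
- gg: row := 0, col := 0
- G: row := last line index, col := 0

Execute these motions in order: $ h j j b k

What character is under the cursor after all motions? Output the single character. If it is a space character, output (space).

After 1 ($): row=0 col=15 char='y'
After 2 (h): row=0 col=14 char='e'
After 3 (j): row=1 col=14 char='o'
After 4 (j): row=2 col=14 char='a'
After 5 (b): row=2 col=12 char='c'
After 6 (k): row=1 col=12 char='_'

Answer: (space)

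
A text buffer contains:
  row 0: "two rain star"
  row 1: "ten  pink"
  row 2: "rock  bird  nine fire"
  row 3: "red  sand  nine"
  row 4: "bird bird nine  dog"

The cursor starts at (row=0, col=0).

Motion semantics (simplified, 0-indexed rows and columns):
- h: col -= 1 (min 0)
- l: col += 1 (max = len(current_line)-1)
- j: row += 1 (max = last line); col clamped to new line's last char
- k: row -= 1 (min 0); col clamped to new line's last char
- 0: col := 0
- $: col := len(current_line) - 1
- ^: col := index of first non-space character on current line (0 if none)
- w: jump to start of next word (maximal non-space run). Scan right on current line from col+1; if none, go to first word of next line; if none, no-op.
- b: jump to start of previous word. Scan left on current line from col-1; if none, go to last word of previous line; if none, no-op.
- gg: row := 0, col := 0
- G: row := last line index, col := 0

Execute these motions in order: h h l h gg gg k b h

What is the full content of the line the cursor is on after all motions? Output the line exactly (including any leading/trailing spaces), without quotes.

Answer: two rain star

Derivation:
After 1 (h): row=0 col=0 char='t'
After 2 (h): row=0 col=0 char='t'
After 3 (l): row=0 col=1 char='w'
After 4 (h): row=0 col=0 char='t'
After 5 (gg): row=0 col=0 char='t'
After 6 (gg): row=0 col=0 char='t'
After 7 (k): row=0 col=0 char='t'
After 8 (b): row=0 col=0 char='t'
After 9 (h): row=0 col=0 char='t'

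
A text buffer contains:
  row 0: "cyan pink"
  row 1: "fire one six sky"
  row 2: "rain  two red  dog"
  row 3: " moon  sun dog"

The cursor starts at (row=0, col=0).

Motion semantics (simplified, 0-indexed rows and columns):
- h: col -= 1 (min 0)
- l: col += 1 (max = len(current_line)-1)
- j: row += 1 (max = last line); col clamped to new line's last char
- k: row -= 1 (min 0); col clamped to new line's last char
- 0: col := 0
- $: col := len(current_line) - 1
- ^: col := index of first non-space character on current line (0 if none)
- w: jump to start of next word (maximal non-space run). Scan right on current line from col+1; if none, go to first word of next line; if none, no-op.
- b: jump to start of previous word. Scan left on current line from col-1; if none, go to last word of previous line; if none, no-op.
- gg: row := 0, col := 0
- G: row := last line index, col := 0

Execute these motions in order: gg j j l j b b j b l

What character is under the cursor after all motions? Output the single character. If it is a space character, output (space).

After 1 (gg): row=0 col=0 char='c'
After 2 (j): row=1 col=0 char='f'
After 3 (j): row=2 col=0 char='r'
After 4 (l): row=2 col=1 char='a'
After 5 (j): row=3 col=1 char='m'
After 6 (b): row=2 col=15 char='d'
After 7 (b): row=2 col=10 char='r'
After 8 (j): row=3 col=10 char='_'
After 9 (b): row=3 col=7 char='s'
After 10 (l): row=3 col=8 char='u'

Answer: u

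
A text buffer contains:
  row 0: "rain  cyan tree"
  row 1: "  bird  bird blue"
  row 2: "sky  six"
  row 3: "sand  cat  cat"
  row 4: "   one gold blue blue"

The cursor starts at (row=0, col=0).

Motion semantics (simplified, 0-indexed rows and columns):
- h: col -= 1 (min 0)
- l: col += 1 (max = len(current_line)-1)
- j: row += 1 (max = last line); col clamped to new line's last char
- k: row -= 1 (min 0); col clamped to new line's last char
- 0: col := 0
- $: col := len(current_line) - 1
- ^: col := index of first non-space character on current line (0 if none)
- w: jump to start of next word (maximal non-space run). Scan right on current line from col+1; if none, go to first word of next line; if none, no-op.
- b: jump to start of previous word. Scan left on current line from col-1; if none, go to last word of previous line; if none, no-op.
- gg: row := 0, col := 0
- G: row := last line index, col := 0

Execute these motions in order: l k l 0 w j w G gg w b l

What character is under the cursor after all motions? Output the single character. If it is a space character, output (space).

After 1 (l): row=0 col=1 char='a'
After 2 (k): row=0 col=1 char='a'
After 3 (l): row=0 col=2 char='i'
After 4 (0): row=0 col=0 char='r'
After 5 (w): row=0 col=6 char='c'
After 6 (j): row=1 col=6 char='_'
After 7 (w): row=1 col=8 char='b'
After 8 (G): row=4 col=0 char='_'
After 9 (gg): row=0 col=0 char='r'
After 10 (w): row=0 col=6 char='c'
After 11 (b): row=0 col=0 char='r'
After 12 (l): row=0 col=1 char='a'

Answer: a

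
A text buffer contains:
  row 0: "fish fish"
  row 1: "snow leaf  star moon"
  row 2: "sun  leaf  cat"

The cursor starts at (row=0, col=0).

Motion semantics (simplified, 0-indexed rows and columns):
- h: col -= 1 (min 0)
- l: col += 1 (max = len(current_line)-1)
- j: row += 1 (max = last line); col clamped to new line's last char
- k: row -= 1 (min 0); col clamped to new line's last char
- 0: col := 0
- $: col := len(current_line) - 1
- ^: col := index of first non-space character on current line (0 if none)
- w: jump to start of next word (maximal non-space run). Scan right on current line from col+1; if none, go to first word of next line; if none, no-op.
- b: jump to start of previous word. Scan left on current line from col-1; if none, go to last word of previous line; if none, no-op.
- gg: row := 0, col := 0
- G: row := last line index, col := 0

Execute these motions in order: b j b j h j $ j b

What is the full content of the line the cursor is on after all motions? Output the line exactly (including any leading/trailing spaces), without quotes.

After 1 (b): row=0 col=0 char='f'
After 2 (j): row=1 col=0 char='s'
After 3 (b): row=0 col=5 char='f'
After 4 (j): row=1 col=5 char='l'
After 5 (h): row=1 col=4 char='_'
After 6 (j): row=2 col=4 char='_'
After 7 ($): row=2 col=13 char='t'
After 8 (j): row=2 col=13 char='t'
After 9 (b): row=2 col=11 char='c'

Answer: sun  leaf  cat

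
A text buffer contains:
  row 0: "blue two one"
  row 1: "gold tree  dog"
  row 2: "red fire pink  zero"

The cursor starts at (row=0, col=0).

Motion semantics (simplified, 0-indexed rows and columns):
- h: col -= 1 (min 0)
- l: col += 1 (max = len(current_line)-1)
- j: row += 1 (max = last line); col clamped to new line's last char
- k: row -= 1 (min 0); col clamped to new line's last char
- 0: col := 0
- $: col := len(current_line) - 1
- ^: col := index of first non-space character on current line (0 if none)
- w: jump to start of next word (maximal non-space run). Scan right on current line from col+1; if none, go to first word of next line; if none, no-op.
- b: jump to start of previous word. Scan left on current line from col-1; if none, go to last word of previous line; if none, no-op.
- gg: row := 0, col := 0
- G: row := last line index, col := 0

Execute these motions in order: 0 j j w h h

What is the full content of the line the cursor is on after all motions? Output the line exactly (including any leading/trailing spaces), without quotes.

After 1 (0): row=0 col=0 char='b'
After 2 (j): row=1 col=0 char='g'
After 3 (j): row=2 col=0 char='r'
After 4 (w): row=2 col=4 char='f'
After 5 (h): row=2 col=3 char='_'
After 6 (h): row=2 col=2 char='d'

Answer: red fire pink  zero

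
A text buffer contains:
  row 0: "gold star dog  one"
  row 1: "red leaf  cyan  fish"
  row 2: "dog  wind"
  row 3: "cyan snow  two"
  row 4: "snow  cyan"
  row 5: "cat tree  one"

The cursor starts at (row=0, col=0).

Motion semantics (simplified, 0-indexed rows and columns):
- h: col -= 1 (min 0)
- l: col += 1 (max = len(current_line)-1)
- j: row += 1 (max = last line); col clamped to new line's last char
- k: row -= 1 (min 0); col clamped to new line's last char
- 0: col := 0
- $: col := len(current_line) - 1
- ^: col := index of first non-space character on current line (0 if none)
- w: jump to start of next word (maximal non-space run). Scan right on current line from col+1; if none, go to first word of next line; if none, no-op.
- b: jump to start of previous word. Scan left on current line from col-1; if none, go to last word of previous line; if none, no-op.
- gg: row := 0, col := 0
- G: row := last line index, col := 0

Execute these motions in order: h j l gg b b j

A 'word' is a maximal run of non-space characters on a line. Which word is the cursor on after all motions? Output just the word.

Answer: red

Derivation:
After 1 (h): row=0 col=0 char='g'
After 2 (j): row=1 col=0 char='r'
After 3 (l): row=1 col=1 char='e'
After 4 (gg): row=0 col=0 char='g'
After 5 (b): row=0 col=0 char='g'
After 6 (b): row=0 col=0 char='g'
After 7 (j): row=1 col=0 char='r'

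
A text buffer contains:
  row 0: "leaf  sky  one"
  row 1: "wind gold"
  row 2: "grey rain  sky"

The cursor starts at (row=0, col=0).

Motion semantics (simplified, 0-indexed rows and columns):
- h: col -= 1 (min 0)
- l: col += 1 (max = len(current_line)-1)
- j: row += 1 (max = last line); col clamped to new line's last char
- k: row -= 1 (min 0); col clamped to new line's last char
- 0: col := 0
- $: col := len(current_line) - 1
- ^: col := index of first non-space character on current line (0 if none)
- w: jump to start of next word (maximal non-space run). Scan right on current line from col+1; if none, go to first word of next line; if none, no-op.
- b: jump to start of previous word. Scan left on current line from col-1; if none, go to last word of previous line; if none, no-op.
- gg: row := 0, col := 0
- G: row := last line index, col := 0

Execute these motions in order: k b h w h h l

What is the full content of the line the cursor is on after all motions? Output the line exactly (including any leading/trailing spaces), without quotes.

After 1 (k): row=0 col=0 char='l'
After 2 (b): row=0 col=0 char='l'
After 3 (h): row=0 col=0 char='l'
After 4 (w): row=0 col=6 char='s'
After 5 (h): row=0 col=5 char='_'
After 6 (h): row=0 col=4 char='_'
After 7 (l): row=0 col=5 char='_'

Answer: leaf  sky  one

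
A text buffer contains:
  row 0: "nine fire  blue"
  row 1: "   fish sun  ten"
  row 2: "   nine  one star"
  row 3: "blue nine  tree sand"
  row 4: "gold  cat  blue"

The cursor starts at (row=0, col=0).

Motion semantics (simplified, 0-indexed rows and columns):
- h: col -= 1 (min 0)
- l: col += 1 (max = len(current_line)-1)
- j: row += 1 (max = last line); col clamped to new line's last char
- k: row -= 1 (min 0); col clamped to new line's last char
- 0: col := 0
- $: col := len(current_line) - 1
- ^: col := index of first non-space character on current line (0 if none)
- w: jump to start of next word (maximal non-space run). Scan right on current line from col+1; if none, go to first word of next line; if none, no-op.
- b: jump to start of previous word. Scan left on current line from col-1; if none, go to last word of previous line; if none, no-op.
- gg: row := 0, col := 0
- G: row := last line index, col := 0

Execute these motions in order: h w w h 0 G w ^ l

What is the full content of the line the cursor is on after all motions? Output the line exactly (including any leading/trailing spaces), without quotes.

Answer: gold  cat  blue

Derivation:
After 1 (h): row=0 col=0 char='n'
After 2 (w): row=0 col=5 char='f'
After 3 (w): row=0 col=11 char='b'
After 4 (h): row=0 col=10 char='_'
After 5 (0): row=0 col=0 char='n'
After 6 (G): row=4 col=0 char='g'
After 7 (w): row=4 col=6 char='c'
After 8 (^): row=4 col=0 char='g'
After 9 (l): row=4 col=1 char='o'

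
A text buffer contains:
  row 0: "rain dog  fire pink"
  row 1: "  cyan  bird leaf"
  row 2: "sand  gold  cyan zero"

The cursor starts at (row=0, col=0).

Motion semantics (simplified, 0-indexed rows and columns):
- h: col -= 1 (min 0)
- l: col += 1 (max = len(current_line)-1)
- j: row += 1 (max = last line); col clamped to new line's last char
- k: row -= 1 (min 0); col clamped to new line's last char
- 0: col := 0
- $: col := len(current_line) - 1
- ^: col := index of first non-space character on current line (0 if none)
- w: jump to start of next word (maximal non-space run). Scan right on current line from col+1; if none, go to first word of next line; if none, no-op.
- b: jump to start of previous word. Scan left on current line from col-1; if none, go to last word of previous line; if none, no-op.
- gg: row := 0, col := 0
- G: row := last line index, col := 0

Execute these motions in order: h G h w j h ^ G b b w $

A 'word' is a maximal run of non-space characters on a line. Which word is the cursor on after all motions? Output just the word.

Answer: leaf

Derivation:
After 1 (h): row=0 col=0 char='r'
After 2 (G): row=2 col=0 char='s'
After 3 (h): row=2 col=0 char='s'
After 4 (w): row=2 col=6 char='g'
After 5 (j): row=2 col=6 char='g'
After 6 (h): row=2 col=5 char='_'
After 7 (^): row=2 col=0 char='s'
After 8 (G): row=2 col=0 char='s'
After 9 (b): row=1 col=13 char='l'
After 10 (b): row=1 col=8 char='b'
After 11 (w): row=1 col=13 char='l'
After 12 ($): row=1 col=16 char='f'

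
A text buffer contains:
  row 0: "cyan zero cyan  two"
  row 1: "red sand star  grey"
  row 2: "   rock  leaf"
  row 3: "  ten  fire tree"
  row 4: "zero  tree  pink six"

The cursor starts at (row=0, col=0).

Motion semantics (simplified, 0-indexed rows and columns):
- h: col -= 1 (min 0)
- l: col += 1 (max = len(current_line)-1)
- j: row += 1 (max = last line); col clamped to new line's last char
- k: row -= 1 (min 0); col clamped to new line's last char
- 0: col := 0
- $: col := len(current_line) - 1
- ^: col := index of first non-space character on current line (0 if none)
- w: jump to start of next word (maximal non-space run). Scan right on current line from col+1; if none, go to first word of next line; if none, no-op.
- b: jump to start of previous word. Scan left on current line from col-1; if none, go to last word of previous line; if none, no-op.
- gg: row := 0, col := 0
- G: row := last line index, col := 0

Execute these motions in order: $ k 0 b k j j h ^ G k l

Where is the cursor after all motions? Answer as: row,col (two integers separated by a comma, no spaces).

After 1 ($): row=0 col=18 char='o'
After 2 (k): row=0 col=18 char='o'
After 3 (0): row=0 col=0 char='c'
After 4 (b): row=0 col=0 char='c'
After 5 (k): row=0 col=0 char='c'
After 6 (j): row=1 col=0 char='r'
After 7 (j): row=2 col=0 char='_'
After 8 (h): row=2 col=0 char='_'
After 9 (^): row=2 col=3 char='r'
After 10 (G): row=4 col=0 char='z'
After 11 (k): row=3 col=0 char='_'
After 12 (l): row=3 col=1 char='_'

Answer: 3,1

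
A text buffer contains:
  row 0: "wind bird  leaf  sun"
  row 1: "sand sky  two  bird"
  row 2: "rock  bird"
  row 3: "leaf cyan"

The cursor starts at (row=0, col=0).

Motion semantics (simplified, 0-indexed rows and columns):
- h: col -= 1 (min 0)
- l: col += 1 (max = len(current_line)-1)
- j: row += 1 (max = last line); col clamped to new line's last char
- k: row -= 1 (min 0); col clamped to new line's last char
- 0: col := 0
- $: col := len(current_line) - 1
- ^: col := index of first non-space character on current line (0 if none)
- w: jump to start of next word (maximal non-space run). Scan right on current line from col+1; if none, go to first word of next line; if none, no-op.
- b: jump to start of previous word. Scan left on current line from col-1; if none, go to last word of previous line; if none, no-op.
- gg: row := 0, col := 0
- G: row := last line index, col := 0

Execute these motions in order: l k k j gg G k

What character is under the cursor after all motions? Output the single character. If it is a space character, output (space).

Answer: r

Derivation:
After 1 (l): row=0 col=1 char='i'
After 2 (k): row=0 col=1 char='i'
After 3 (k): row=0 col=1 char='i'
After 4 (j): row=1 col=1 char='a'
After 5 (gg): row=0 col=0 char='w'
After 6 (G): row=3 col=0 char='l'
After 7 (k): row=2 col=0 char='r'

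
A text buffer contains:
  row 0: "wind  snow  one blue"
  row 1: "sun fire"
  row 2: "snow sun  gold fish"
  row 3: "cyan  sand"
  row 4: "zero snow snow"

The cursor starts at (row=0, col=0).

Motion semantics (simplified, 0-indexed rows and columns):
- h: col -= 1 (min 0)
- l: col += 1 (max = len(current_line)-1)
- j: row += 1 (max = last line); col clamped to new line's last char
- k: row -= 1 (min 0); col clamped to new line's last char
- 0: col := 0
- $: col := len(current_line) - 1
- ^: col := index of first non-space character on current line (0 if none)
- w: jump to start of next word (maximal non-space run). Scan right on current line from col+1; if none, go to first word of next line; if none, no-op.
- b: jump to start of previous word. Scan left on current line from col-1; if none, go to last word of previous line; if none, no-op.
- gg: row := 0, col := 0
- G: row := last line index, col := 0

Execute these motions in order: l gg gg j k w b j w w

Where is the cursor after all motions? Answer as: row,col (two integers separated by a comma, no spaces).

After 1 (l): row=0 col=1 char='i'
After 2 (gg): row=0 col=0 char='w'
After 3 (gg): row=0 col=0 char='w'
After 4 (j): row=1 col=0 char='s'
After 5 (k): row=0 col=0 char='w'
After 6 (w): row=0 col=6 char='s'
After 7 (b): row=0 col=0 char='w'
After 8 (j): row=1 col=0 char='s'
After 9 (w): row=1 col=4 char='f'
After 10 (w): row=2 col=0 char='s'

Answer: 2,0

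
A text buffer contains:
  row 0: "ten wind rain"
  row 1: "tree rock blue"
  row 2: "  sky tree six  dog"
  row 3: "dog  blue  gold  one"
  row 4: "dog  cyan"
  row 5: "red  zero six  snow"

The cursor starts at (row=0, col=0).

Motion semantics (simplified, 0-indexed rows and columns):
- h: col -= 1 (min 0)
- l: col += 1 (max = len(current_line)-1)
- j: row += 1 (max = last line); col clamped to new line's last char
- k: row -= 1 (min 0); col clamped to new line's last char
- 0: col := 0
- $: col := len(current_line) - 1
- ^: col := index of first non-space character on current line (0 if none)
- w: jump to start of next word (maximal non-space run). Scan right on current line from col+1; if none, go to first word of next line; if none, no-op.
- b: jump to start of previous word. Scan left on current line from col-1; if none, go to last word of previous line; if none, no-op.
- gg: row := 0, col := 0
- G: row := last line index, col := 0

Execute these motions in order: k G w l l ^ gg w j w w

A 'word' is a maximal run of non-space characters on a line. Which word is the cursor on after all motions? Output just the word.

Answer: blue

Derivation:
After 1 (k): row=0 col=0 char='t'
After 2 (G): row=5 col=0 char='r'
After 3 (w): row=5 col=5 char='z'
After 4 (l): row=5 col=6 char='e'
After 5 (l): row=5 col=7 char='r'
After 6 (^): row=5 col=0 char='r'
After 7 (gg): row=0 col=0 char='t'
After 8 (w): row=0 col=4 char='w'
After 9 (j): row=1 col=4 char='_'
After 10 (w): row=1 col=5 char='r'
After 11 (w): row=1 col=10 char='b'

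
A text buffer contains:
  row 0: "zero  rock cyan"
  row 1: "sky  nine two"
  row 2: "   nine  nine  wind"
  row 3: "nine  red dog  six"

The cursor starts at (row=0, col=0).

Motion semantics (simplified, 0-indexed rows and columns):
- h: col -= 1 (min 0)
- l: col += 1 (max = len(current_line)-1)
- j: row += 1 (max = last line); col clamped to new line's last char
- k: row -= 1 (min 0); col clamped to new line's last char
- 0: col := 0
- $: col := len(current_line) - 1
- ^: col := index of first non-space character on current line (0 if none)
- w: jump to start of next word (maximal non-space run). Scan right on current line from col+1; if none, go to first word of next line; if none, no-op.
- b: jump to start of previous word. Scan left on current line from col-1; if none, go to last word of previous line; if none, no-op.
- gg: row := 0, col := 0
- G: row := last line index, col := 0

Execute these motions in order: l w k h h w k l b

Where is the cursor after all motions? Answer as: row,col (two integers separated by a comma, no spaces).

Answer: 0,6

Derivation:
After 1 (l): row=0 col=1 char='e'
After 2 (w): row=0 col=6 char='r'
After 3 (k): row=0 col=6 char='r'
After 4 (h): row=0 col=5 char='_'
After 5 (h): row=0 col=4 char='_'
After 6 (w): row=0 col=6 char='r'
After 7 (k): row=0 col=6 char='r'
After 8 (l): row=0 col=7 char='o'
After 9 (b): row=0 col=6 char='r'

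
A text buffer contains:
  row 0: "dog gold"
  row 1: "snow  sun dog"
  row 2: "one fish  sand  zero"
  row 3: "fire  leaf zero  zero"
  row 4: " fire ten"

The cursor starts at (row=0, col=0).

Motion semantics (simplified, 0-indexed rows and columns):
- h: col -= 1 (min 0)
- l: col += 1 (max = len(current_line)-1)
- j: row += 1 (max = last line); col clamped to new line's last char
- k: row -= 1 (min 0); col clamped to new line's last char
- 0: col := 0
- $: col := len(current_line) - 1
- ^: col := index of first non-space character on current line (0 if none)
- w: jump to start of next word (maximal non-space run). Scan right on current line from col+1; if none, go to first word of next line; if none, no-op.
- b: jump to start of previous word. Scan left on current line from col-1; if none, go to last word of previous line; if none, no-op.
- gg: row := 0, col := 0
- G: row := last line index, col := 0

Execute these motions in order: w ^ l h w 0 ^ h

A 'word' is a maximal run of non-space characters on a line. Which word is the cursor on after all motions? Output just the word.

After 1 (w): row=0 col=4 char='g'
After 2 (^): row=0 col=0 char='d'
After 3 (l): row=0 col=1 char='o'
After 4 (h): row=0 col=0 char='d'
After 5 (w): row=0 col=4 char='g'
After 6 (0): row=0 col=0 char='d'
After 7 (^): row=0 col=0 char='d'
After 8 (h): row=0 col=0 char='d'

Answer: dog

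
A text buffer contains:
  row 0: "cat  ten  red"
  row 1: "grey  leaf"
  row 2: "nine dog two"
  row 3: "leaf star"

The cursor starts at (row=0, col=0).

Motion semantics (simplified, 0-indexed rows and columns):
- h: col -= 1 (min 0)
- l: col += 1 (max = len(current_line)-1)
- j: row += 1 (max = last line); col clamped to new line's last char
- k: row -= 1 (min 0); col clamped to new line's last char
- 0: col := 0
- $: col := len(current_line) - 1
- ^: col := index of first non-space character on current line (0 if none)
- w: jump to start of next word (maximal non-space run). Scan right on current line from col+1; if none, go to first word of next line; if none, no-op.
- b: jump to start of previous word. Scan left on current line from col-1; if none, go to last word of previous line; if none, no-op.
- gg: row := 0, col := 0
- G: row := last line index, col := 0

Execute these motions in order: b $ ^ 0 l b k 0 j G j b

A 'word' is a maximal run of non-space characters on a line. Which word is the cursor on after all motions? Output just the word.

After 1 (b): row=0 col=0 char='c'
After 2 ($): row=0 col=12 char='d'
After 3 (^): row=0 col=0 char='c'
After 4 (0): row=0 col=0 char='c'
After 5 (l): row=0 col=1 char='a'
After 6 (b): row=0 col=0 char='c'
After 7 (k): row=0 col=0 char='c'
After 8 (0): row=0 col=0 char='c'
After 9 (j): row=1 col=0 char='g'
After 10 (G): row=3 col=0 char='l'
After 11 (j): row=3 col=0 char='l'
After 12 (b): row=2 col=9 char='t'

Answer: two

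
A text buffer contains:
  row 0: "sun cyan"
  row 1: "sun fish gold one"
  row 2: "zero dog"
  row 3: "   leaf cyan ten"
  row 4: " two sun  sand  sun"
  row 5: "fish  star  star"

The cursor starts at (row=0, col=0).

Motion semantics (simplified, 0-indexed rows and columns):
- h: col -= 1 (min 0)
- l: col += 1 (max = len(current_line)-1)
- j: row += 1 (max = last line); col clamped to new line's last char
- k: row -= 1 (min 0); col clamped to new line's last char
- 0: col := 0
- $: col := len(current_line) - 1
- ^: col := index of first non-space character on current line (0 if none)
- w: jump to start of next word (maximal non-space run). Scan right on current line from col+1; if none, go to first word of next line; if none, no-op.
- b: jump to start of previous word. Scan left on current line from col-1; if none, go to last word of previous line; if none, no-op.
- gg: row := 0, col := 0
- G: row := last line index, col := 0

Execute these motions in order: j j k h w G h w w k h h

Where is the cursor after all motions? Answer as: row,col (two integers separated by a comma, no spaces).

Answer: 4,10

Derivation:
After 1 (j): row=1 col=0 char='s'
After 2 (j): row=2 col=0 char='z'
After 3 (k): row=1 col=0 char='s'
After 4 (h): row=1 col=0 char='s'
After 5 (w): row=1 col=4 char='f'
After 6 (G): row=5 col=0 char='f'
After 7 (h): row=5 col=0 char='f'
After 8 (w): row=5 col=6 char='s'
After 9 (w): row=5 col=12 char='s'
After 10 (k): row=4 col=12 char='n'
After 11 (h): row=4 col=11 char='a'
After 12 (h): row=4 col=10 char='s'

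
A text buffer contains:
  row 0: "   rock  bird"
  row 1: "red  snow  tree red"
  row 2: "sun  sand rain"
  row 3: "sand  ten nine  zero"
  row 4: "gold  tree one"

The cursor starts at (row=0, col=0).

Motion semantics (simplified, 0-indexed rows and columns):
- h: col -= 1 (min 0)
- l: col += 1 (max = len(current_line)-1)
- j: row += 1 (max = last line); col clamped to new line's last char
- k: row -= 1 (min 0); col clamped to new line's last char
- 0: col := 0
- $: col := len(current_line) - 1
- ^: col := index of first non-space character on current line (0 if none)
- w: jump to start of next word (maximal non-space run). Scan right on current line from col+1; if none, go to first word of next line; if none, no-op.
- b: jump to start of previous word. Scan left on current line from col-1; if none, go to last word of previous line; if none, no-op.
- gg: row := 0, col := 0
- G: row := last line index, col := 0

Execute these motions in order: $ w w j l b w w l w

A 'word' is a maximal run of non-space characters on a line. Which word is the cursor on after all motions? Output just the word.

After 1 ($): row=0 col=12 char='d'
After 2 (w): row=1 col=0 char='r'
After 3 (w): row=1 col=5 char='s'
After 4 (j): row=2 col=5 char='s'
After 5 (l): row=2 col=6 char='a'
After 6 (b): row=2 col=5 char='s'
After 7 (w): row=2 col=10 char='r'
After 8 (w): row=3 col=0 char='s'
After 9 (l): row=3 col=1 char='a'
After 10 (w): row=3 col=6 char='t'

Answer: ten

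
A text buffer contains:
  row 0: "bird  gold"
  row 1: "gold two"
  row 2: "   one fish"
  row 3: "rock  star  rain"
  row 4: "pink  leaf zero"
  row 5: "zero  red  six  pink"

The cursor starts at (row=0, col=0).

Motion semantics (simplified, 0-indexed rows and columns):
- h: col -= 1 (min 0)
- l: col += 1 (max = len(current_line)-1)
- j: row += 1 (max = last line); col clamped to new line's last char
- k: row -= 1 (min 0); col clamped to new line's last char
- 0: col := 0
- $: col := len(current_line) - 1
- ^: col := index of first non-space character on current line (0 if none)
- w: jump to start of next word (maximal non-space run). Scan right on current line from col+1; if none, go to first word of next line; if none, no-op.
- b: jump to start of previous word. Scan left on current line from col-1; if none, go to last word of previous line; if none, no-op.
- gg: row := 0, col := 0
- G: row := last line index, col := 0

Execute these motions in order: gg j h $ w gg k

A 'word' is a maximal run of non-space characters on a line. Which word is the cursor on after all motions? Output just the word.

Answer: bird

Derivation:
After 1 (gg): row=0 col=0 char='b'
After 2 (j): row=1 col=0 char='g'
After 3 (h): row=1 col=0 char='g'
After 4 ($): row=1 col=7 char='o'
After 5 (w): row=2 col=3 char='o'
After 6 (gg): row=0 col=0 char='b'
After 7 (k): row=0 col=0 char='b'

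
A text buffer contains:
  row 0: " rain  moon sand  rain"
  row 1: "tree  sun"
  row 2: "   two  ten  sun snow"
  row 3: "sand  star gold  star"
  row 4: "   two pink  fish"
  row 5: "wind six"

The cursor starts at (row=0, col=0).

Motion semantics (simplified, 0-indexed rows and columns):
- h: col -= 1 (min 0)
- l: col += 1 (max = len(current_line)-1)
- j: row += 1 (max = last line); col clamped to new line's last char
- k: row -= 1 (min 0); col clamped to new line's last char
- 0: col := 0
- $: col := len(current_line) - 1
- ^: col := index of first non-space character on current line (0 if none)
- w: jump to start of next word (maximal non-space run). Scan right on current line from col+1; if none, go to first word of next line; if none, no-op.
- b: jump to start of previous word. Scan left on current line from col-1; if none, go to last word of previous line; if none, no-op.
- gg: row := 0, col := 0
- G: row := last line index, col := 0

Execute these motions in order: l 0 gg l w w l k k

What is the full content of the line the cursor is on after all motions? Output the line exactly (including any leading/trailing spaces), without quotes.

After 1 (l): row=0 col=1 char='r'
After 2 (0): row=0 col=0 char='_'
After 3 (gg): row=0 col=0 char='_'
After 4 (l): row=0 col=1 char='r'
After 5 (w): row=0 col=7 char='m'
After 6 (w): row=0 col=12 char='s'
After 7 (l): row=0 col=13 char='a'
After 8 (k): row=0 col=13 char='a'
After 9 (k): row=0 col=13 char='a'

Answer:  rain  moon sand  rain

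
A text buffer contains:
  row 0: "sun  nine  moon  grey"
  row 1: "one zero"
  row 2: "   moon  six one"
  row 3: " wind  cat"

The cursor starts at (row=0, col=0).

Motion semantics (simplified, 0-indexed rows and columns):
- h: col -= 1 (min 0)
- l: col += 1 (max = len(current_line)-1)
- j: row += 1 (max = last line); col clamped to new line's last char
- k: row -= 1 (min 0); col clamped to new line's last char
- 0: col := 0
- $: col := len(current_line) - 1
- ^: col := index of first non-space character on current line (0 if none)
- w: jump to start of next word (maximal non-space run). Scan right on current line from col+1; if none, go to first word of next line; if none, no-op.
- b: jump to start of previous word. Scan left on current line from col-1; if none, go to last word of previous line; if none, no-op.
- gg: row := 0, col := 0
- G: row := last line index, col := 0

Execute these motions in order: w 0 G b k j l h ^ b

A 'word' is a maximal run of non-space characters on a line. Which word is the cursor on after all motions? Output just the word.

Answer: zero

Derivation:
After 1 (w): row=0 col=5 char='n'
After 2 (0): row=0 col=0 char='s'
After 3 (G): row=3 col=0 char='_'
After 4 (b): row=2 col=13 char='o'
After 5 (k): row=1 col=7 char='o'
After 6 (j): row=2 col=7 char='_'
After 7 (l): row=2 col=8 char='_'
After 8 (h): row=2 col=7 char='_'
After 9 (^): row=2 col=3 char='m'
After 10 (b): row=1 col=4 char='z'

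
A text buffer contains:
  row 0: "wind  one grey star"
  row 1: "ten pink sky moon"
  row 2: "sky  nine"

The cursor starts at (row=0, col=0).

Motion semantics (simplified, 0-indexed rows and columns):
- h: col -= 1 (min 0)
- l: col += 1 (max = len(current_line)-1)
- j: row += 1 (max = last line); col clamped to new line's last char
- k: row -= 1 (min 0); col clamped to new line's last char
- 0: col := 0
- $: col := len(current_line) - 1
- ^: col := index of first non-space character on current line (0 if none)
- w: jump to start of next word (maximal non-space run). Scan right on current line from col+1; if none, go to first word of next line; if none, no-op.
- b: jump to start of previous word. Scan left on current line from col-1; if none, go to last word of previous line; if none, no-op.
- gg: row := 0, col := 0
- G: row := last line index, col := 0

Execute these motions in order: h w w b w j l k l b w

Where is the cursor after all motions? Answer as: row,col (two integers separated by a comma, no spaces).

After 1 (h): row=0 col=0 char='w'
After 2 (w): row=0 col=6 char='o'
After 3 (w): row=0 col=10 char='g'
After 4 (b): row=0 col=6 char='o'
After 5 (w): row=0 col=10 char='g'
After 6 (j): row=1 col=10 char='k'
After 7 (l): row=1 col=11 char='y'
After 8 (k): row=0 col=11 char='r'
After 9 (l): row=0 col=12 char='e'
After 10 (b): row=0 col=10 char='g'
After 11 (w): row=0 col=15 char='s'

Answer: 0,15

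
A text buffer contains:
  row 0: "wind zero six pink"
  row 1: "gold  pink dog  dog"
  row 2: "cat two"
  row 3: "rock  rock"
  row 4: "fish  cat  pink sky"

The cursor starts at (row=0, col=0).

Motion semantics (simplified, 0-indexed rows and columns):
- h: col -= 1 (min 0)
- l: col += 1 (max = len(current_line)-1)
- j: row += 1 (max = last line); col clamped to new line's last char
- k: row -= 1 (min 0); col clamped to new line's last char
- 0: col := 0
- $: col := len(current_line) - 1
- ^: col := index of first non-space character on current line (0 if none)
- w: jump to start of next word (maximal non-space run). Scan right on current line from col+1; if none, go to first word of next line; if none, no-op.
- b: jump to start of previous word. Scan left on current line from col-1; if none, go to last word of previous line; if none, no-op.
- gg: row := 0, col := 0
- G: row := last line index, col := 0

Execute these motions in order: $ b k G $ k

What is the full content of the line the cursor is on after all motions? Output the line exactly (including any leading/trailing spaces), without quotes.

Answer: rock  rock

Derivation:
After 1 ($): row=0 col=17 char='k'
After 2 (b): row=0 col=14 char='p'
After 3 (k): row=0 col=14 char='p'
After 4 (G): row=4 col=0 char='f'
After 5 ($): row=4 col=18 char='y'
After 6 (k): row=3 col=9 char='k'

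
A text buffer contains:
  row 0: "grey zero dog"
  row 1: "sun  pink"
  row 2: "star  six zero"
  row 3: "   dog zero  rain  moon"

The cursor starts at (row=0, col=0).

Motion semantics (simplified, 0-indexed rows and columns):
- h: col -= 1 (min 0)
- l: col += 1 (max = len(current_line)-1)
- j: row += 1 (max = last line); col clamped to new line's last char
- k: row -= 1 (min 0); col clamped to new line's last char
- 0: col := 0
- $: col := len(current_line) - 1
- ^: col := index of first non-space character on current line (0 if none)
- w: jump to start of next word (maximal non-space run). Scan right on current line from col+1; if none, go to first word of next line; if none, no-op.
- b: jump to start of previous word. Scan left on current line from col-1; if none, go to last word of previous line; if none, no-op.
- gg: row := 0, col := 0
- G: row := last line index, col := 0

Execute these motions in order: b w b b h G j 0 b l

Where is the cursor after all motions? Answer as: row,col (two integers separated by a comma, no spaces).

Answer: 2,11

Derivation:
After 1 (b): row=0 col=0 char='g'
After 2 (w): row=0 col=5 char='z'
After 3 (b): row=0 col=0 char='g'
After 4 (b): row=0 col=0 char='g'
After 5 (h): row=0 col=0 char='g'
After 6 (G): row=3 col=0 char='_'
After 7 (j): row=3 col=0 char='_'
After 8 (0): row=3 col=0 char='_'
After 9 (b): row=2 col=10 char='z'
After 10 (l): row=2 col=11 char='e'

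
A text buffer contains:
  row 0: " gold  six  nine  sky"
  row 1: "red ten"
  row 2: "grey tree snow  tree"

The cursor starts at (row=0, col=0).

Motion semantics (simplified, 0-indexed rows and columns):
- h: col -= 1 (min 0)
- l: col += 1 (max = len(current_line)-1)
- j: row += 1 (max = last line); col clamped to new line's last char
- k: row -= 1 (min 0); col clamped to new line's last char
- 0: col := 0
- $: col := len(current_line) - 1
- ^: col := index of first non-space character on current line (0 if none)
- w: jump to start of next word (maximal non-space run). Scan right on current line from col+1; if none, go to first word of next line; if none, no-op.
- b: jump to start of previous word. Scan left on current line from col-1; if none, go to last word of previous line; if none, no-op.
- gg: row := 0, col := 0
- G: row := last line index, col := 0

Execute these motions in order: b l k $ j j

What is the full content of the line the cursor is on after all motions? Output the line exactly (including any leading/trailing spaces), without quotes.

After 1 (b): row=0 col=0 char='_'
After 2 (l): row=0 col=1 char='g'
After 3 (k): row=0 col=1 char='g'
After 4 ($): row=0 col=20 char='y'
After 5 (j): row=1 col=6 char='n'
After 6 (j): row=2 col=6 char='r'

Answer: grey tree snow  tree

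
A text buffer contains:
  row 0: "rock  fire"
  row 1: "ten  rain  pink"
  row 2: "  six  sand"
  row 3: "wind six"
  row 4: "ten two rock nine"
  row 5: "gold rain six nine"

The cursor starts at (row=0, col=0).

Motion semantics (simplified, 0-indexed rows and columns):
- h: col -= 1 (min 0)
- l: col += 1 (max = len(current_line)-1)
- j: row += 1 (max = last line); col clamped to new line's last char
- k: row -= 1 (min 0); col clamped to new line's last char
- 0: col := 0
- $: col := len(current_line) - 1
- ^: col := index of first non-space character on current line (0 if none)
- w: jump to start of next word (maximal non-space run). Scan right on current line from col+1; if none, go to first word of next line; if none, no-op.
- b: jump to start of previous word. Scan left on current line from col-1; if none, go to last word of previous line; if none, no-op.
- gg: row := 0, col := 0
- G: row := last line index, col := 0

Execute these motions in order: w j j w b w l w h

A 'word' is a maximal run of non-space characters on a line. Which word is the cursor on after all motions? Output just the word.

Answer: wind

Derivation:
After 1 (w): row=0 col=6 char='f'
After 2 (j): row=1 col=6 char='a'
After 3 (j): row=2 col=6 char='_'
After 4 (w): row=2 col=7 char='s'
After 5 (b): row=2 col=2 char='s'
After 6 (w): row=2 col=7 char='s'
After 7 (l): row=2 col=8 char='a'
After 8 (w): row=3 col=0 char='w'
After 9 (h): row=3 col=0 char='w'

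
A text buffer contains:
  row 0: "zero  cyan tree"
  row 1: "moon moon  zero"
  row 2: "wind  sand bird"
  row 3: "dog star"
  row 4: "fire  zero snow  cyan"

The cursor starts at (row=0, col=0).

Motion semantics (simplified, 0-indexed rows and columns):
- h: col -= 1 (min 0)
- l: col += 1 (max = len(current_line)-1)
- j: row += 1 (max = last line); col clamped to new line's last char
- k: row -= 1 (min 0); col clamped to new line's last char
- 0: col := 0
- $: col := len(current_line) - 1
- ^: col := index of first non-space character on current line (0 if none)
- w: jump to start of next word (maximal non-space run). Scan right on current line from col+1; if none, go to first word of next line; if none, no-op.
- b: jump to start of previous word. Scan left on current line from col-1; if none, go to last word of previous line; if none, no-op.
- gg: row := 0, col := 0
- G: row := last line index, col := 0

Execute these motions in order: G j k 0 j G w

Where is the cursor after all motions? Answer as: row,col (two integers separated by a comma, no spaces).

After 1 (G): row=4 col=0 char='f'
After 2 (j): row=4 col=0 char='f'
After 3 (k): row=3 col=0 char='d'
After 4 (0): row=3 col=0 char='d'
After 5 (j): row=4 col=0 char='f'
After 6 (G): row=4 col=0 char='f'
After 7 (w): row=4 col=6 char='z'

Answer: 4,6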